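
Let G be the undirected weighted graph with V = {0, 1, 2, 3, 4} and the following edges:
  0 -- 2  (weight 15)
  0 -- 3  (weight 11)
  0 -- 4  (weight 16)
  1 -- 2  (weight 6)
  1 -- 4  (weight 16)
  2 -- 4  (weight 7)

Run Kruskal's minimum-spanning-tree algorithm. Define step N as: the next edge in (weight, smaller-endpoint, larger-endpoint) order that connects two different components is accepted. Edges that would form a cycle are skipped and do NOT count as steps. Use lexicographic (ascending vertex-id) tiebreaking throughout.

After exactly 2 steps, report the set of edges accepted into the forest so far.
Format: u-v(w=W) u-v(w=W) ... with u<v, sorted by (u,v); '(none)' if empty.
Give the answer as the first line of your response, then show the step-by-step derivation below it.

1-2(w=6) 2-4(w=7)

step 1: add edge 1-2 (w=6); MST = {1-2(w=6)}
step 2: add edge 2-4 (w=7); MST = {1-2(w=6) 2-4(w=7)}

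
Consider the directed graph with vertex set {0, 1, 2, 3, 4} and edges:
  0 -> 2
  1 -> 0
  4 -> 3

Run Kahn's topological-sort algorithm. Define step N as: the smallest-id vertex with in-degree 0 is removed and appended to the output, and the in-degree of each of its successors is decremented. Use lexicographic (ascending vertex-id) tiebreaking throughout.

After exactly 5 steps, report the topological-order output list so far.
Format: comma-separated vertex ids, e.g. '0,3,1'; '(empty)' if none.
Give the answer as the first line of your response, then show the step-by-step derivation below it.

1,0,2,4,3

step 1: output 1; order=[1]; indeg=(0,0,1,1,0)
step 2: output 0; order=[1,0]; indeg=(0,0,0,1,0)
step 3: output 2; order=[1,0,2]; indeg=(0,0,0,1,0)
step 4: output 4; order=[1,0,2,4]; indeg=(0,0,0,0,0)
step 5: output 3; order=[1,0,2,4,3]; indeg=(0,0,0,0,0)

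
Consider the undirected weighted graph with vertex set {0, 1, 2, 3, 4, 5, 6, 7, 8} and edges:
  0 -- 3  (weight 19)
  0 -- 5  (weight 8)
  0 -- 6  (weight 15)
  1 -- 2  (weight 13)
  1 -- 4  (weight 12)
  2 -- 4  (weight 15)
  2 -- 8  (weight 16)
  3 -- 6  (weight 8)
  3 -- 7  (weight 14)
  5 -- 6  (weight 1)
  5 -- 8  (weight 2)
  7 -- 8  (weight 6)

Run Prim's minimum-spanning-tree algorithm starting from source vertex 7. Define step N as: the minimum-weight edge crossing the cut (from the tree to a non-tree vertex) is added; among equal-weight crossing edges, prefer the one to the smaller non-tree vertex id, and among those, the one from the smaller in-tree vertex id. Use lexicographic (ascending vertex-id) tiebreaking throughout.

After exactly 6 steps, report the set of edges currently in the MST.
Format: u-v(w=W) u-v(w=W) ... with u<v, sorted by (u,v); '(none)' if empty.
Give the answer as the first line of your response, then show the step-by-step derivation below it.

0-5(w=8) 2-8(w=16) 3-6(w=8) 5-6(w=1) 5-8(w=2) 7-8(w=6)

step 1: add edge 7-8 (w=6); MST = {7-8(w=6)}
step 2: add edge 5-8 (w=2); MST = {5-8(w=2) 7-8(w=6)}
step 3: add edge 5-6 (w=1); MST = {5-6(w=1) 5-8(w=2) 7-8(w=6)}
step 4: add edge 0-5 (w=8); MST = {0-5(w=8) 5-6(w=1) 5-8(w=2) 7-8(w=6)}
step 5: add edge 3-6 (w=8); MST = {0-5(w=8) 3-6(w=8) 5-6(w=1) 5-8(w=2) 7-8(w=6)}
step 6: add edge 2-8 (w=16); MST = {0-5(w=8) 2-8(w=16) 3-6(w=8) 5-6(w=1) 5-8(w=2) 7-8(w=6)}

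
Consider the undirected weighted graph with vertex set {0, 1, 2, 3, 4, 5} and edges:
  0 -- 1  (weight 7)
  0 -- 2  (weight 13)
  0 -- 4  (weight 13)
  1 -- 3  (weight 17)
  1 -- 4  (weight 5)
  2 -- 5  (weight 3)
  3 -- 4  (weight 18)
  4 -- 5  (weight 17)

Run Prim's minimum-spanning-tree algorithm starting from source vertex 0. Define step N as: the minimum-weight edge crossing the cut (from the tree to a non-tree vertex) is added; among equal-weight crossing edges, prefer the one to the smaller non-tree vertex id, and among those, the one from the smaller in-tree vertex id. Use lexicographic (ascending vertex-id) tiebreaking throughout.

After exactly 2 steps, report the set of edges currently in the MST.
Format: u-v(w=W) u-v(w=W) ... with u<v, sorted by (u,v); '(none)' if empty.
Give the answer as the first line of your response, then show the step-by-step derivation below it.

0-1(w=7) 1-4(w=5)

step 1: add edge 0-1 (w=7); MST = {0-1(w=7)}
step 2: add edge 1-4 (w=5); MST = {0-1(w=7) 1-4(w=5)}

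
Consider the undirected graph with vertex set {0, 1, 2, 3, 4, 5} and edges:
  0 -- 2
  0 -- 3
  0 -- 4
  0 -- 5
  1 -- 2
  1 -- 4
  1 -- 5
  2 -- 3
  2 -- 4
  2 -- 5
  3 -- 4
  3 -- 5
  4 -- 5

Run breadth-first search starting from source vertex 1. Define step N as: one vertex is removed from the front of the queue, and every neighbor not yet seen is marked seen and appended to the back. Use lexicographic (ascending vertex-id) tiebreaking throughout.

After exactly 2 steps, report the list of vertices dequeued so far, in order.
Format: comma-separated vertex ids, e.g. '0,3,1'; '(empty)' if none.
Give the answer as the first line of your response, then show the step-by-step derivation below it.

1,2

step 1: dequeue 1; queue=[2,4,5]; order=1
step 2: dequeue 2; queue=[4,5,0,3]; order=1,2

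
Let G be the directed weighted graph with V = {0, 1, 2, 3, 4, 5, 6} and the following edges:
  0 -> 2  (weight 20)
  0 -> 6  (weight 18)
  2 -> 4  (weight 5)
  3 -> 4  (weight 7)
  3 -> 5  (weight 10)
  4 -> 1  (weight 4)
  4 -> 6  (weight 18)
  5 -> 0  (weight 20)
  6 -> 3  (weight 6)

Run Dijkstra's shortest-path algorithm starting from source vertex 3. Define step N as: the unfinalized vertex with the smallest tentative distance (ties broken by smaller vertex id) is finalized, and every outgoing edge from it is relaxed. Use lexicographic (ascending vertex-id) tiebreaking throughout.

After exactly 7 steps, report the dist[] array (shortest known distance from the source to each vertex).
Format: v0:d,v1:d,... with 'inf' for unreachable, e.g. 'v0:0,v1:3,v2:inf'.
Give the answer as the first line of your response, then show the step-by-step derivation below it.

v0:30,v1:11,v2:50,v3:0,v4:7,v5:10,v6:25

step 1: dist = v0:inf,v1:inf,v2:inf,v3:0,v4:7,v5:10,v6:inf
step 2: dist = v0:inf,v1:11,v2:inf,v3:0,v4:7,v5:10,v6:25
step 3: dist = v0:30,v1:11,v2:inf,v3:0,v4:7,v5:10,v6:25
step 4: dist = v0:30,v1:11,v2:inf,v3:0,v4:7,v5:10,v6:25
step 5: dist = v0:30,v1:11,v2:inf,v3:0,v4:7,v5:10,v6:25
step 6: dist = v0:30,v1:11,v2:50,v3:0,v4:7,v5:10,v6:25
step 7: dist = v0:30,v1:11,v2:50,v3:0,v4:7,v5:10,v6:25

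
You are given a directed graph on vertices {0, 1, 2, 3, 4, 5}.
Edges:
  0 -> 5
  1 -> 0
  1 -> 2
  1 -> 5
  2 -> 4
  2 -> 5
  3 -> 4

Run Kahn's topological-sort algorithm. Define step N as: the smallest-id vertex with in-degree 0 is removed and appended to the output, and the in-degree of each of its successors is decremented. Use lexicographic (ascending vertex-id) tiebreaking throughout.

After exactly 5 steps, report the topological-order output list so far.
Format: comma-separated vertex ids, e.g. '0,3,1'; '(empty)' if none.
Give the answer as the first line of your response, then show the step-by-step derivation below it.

1,0,2,3,4

step 1: output 1; order=[1]; indeg=(0,0,0,0,2,2)
step 2: output 0; order=[1,0]; indeg=(0,0,0,0,2,1)
step 3: output 2; order=[1,0,2]; indeg=(0,0,0,0,1,0)
step 4: output 3; order=[1,0,2,3]; indeg=(0,0,0,0,0,0)
step 5: output 4; order=[1,0,2,3,4]; indeg=(0,0,0,0,0,0)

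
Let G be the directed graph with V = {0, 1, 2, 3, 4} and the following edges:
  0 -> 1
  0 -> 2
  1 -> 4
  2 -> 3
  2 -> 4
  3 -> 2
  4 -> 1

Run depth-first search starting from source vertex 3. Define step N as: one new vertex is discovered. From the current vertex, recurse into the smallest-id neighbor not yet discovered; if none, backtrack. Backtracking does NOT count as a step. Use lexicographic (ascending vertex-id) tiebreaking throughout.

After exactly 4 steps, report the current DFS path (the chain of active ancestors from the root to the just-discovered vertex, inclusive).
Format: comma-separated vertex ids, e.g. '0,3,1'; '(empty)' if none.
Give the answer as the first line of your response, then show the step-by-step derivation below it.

3,2,4,1

step 1: discover 3; path=3; order=3
step 2: discover 2; path=3>2; order=3,2
step 3: discover 4; path=3>2>4; order=3,2,4
step 4: discover 1; path=3>2>4>1; order=3,2,4,1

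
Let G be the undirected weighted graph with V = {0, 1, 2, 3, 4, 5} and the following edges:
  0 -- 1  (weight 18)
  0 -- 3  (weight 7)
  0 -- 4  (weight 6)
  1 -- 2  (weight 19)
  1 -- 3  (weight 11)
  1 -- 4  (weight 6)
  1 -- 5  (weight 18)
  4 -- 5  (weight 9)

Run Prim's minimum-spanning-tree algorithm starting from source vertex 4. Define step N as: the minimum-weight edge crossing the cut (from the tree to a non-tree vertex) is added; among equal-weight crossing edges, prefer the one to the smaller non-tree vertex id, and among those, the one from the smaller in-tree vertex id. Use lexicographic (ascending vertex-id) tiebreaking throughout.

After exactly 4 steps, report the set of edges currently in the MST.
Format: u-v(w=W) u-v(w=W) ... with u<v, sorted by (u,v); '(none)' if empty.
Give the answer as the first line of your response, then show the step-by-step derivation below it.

0-3(w=7) 0-4(w=6) 1-4(w=6) 4-5(w=9)

step 1: add edge 0-4 (w=6); MST = {0-4(w=6)}
step 2: add edge 1-4 (w=6); MST = {0-4(w=6) 1-4(w=6)}
step 3: add edge 0-3 (w=7); MST = {0-3(w=7) 0-4(w=6) 1-4(w=6)}
step 4: add edge 4-5 (w=9); MST = {0-3(w=7) 0-4(w=6) 1-4(w=6) 4-5(w=9)}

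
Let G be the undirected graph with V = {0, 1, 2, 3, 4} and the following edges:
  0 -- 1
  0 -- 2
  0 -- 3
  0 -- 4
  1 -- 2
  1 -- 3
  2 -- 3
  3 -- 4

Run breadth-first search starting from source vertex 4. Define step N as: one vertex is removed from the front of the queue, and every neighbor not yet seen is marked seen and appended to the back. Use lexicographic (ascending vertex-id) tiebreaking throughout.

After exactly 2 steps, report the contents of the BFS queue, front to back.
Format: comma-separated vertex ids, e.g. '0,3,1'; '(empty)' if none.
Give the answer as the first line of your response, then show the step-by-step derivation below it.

3,1,2

step 1: dequeue 4; queue=[0,3]; order=4
step 2: dequeue 0; queue=[3,1,2]; order=4,0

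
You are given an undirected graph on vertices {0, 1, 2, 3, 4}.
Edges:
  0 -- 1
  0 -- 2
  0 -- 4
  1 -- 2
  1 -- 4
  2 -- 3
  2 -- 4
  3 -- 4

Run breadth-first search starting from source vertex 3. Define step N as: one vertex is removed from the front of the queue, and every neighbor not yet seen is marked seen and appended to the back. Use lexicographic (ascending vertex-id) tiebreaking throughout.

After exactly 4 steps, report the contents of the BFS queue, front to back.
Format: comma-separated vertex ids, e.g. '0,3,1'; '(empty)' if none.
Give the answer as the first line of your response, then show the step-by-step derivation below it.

1

step 1: dequeue 3; queue=[2,4]; order=3
step 2: dequeue 2; queue=[4,0,1]; order=3,2
step 3: dequeue 4; queue=[0,1]; order=3,2,4
step 4: dequeue 0; queue=[1]; order=3,2,4,0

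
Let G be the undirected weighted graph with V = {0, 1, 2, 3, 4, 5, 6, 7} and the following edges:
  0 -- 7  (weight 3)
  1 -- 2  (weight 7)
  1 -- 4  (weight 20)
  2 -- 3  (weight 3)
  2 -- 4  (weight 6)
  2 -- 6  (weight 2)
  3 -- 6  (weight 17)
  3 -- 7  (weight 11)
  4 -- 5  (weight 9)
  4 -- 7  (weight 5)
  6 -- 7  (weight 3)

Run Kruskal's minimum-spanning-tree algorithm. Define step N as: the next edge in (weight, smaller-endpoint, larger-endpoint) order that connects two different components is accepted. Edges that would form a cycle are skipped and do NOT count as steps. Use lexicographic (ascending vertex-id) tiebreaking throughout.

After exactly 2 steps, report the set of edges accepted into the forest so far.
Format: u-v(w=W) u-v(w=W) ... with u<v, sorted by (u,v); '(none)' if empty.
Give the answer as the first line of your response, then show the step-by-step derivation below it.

0-7(w=3) 2-6(w=2)

step 1: add edge 2-6 (w=2); MST = {2-6(w=2)}
step 2: add edge 0-7 (w=3); MST = {0-7(w=3) 2-6(w=2)}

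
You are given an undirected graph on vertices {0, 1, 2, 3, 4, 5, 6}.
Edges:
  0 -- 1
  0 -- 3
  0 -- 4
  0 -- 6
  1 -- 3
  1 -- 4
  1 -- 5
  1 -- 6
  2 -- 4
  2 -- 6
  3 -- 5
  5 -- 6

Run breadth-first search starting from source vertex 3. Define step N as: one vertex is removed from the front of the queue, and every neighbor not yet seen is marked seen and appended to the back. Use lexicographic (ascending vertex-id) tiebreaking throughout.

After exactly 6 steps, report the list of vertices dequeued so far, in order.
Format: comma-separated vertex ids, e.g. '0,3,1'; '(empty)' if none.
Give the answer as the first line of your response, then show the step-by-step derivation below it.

3,0,1,5,4,6

step 1: dequeue 3; queue=[0,1,5]; order=3
step 2: dequeue 0; queue=[1,5,4,6]; order=3,0
step 3: dequeue 1; queue=[5,4,6]; order=3,0,1
step 4: dequeue 5; queue=[4,6]; order=3,0,1,5
step 5: dequeue 4; queue=[6,2]; order=3,0,1,5,4
step 6: dequeue 6; queue=[2]; order=3,0,1,5,4,6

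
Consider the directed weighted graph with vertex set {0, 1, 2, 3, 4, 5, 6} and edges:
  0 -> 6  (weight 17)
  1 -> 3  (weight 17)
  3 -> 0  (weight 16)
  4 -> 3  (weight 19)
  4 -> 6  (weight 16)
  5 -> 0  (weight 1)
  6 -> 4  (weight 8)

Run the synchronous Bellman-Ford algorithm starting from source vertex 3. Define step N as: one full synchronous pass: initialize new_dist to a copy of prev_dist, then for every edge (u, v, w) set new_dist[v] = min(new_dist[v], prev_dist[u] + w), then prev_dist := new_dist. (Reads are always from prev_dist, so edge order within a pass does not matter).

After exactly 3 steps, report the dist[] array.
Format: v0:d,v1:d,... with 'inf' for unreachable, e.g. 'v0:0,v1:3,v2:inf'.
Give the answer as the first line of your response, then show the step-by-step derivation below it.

v0:16,v1:inf,v2:inf,v3:0,v4:41,v5:inf,v6:33

step 1: dist = v0:16,v1:inf,v2:inf,v3:0,v4:inf,v5:inf,v6:inf
step 2: dist = v0:16,v1:inf,v2:inf,v3:0,v4:inf,v5:inf,v6:33
step 3: dist = v0:16,v1:inf,v2:inf,v3:0,v4:41,v5:inf,v6:33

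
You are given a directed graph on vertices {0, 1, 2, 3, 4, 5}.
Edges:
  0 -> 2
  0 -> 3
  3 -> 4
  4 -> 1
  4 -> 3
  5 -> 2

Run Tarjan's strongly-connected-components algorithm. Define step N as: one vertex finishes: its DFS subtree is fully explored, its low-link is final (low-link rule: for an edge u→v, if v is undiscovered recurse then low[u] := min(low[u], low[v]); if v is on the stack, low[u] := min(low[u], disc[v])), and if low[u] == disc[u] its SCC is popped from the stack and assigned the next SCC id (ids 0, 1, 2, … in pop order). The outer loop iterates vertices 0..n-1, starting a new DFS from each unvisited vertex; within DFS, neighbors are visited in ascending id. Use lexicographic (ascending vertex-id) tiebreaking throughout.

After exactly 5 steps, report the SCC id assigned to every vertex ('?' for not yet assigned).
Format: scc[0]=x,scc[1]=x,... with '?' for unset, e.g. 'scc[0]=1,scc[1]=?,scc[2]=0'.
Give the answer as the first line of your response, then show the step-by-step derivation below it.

scc[0]=3,scc[1]=1,scc[2]=0,scc[3]=2,scc[4]=2,scc[5]=?

step 1: low=(low[0]=0,low[1]=?,low[2]=1,low[3]=?,low[4]=?,low[5]=?); scc=(scc[0]=?,scc[1]=?,scc[2]=0,scc[3]=?,scc[4]=?,scc[5]=?)
step 2: low=(low[0]=0,low[1]=4,low[2]=1,low[3]=2,low[4]=3,low[5]=?); scc=(scc[0]=?,scc[1]=1,scc[2]=0,scc[3]=?,scc[4]=?,scc[5]=?)
step 3: low=(low[0]=0,low[1]=4,low[2]=1,low[3]=2,low[4]=2,low[5]=?); scc=(scc[0]=?,scc[1]=1,scc[2]=0,scc[3]=?,scc[4]=?,scc[5]=?)
step 4: low=(low[0]=0,low[1]=4,low[2]=1,low[3]=2,low[4]=2,low[5]=?); scc=(scc[0]=?,scc[1]=1,scc[2]=0,scc[3]=2,scc[4]=2,scc[5]=?)
step 5: low=(low[0]=0,low[1]=4,low[2]=1,low[3]=2,low[4]=2,low[5]=?); scc=(scc[0]=3,scc[1]=1,scc[2]=0,scc[3]=2,scc[4]=2,scc[5]=?)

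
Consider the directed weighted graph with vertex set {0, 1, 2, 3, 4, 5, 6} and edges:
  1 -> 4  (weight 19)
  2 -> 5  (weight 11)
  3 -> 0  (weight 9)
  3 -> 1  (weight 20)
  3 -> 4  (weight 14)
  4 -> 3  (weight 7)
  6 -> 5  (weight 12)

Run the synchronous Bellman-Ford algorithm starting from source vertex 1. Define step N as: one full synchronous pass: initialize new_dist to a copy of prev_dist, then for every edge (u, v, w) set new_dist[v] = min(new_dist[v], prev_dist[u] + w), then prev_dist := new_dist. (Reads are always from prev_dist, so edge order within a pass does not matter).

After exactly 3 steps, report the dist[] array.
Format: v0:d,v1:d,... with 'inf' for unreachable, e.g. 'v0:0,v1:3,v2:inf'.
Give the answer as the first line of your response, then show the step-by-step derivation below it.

v0:35,v1:0,v2:inf,v3:26,v4:19,v5:inf,v6:inf

step 1: dist = v0:inf,v1:0,v2:inf,v3:inf,v4:19,v5:inf,v6:inf
step 2: dist = v0:inf,v1:0,v2:inf,v3:26,v4:19,v5:inf,v6:inf
step 3: dist = v0:35,v1:0,v2:inf,v3:26,v4:19,v5:inf,v6:inf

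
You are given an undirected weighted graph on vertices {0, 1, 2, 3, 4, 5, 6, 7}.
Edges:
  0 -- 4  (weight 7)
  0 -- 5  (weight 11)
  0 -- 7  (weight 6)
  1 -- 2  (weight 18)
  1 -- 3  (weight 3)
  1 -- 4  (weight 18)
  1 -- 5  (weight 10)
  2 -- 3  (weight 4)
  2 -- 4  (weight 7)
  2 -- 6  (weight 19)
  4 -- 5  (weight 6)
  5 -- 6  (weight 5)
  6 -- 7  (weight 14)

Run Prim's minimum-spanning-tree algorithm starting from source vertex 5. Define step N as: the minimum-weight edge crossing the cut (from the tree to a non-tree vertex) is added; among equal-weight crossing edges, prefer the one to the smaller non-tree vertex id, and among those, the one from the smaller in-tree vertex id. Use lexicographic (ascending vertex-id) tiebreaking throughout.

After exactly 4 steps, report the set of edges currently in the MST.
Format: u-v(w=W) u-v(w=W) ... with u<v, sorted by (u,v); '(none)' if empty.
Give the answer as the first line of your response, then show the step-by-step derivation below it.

0-4(w=7) 0-7(w=6) 4-5(w=6) 5-6(w=5)

step 1: add edge 5-6 (w=5); MST = {5-6(w=5)}
step 2: add edge 4-5 (w=6); MST = {4-5(w=6) 5-6(w=5)}
step 3: add edge 0-4 (w=7); MST = {0-4(w=7) 4-5(w=6) 5-6(w=5)}
step 4: add edge 0-7 (w=6); MST = {0-4(w=7) 0-7(w=6) 4-5(w=6) 5-6(w=5)}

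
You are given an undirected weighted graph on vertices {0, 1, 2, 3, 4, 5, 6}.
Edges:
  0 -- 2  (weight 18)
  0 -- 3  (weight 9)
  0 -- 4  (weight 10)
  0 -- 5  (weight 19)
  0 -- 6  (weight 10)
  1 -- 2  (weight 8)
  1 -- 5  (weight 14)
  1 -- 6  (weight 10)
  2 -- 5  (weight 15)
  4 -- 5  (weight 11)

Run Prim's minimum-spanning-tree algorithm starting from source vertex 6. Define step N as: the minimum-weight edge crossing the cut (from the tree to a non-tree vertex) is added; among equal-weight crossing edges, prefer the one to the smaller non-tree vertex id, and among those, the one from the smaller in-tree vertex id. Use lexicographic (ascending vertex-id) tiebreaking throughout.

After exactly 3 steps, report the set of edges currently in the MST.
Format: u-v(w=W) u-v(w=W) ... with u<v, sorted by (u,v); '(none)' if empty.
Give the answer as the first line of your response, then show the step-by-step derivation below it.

0-3(w=9) 0-6(w=10) 1-6(w=10)

step 1: add edge 0-6 (w=10); MST = {0-6(w=10)}
step 2: add edge 0-3 (w=9); MST = {0-3(w=9) 0-6(w=10)}
step 3: add edge 1-6 (w=10); MST = {0-3(w=9) 0-6(w=10) 1-6(w=10)}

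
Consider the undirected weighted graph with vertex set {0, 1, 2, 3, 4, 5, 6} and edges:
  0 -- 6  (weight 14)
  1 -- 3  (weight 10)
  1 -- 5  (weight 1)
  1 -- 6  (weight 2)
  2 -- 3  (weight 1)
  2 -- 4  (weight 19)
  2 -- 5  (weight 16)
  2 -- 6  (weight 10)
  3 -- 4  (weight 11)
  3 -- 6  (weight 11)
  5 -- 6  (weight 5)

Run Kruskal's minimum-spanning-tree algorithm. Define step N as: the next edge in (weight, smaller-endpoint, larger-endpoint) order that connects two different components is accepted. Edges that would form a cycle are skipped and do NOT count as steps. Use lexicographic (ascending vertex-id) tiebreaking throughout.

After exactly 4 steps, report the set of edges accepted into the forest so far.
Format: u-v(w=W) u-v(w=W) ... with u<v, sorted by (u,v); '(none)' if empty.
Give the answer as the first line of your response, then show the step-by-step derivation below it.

1-3(w=10) 1-5(w=1) 1-6(w=2) 2-3(w=1)

step 1: add edge 1-5 (w=1); MST = {1-5(w=1)}
step 2: add edge 2-3 (w=1); MST = {1-5(w=1) 2-3(w=1)}
step 3: add edge 1-6 (w=2); MST = {1-5(w=1) 1-6(w=2) 2-3(w=1)}
step 4: add edge 1-3 (w=10); MST = {1-3(w=10) 1-5(w=1) 1-6(w=2) 2-3(w=1)}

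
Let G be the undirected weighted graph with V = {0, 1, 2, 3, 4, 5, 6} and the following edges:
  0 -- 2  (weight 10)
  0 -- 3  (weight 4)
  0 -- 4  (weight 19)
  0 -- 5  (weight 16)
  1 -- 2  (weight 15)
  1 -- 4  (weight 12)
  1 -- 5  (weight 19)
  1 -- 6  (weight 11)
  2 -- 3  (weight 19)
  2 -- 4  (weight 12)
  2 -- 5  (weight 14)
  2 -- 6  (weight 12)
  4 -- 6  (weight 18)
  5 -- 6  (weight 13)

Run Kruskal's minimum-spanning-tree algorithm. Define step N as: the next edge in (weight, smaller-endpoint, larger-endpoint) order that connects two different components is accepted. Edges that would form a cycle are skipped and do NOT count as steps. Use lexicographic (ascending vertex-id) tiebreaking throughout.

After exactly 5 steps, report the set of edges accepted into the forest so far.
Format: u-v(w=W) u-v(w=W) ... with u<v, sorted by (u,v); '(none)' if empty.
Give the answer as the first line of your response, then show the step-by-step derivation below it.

0-2(w=10) 0-3(w=4) 1-4(w=12) 1-6(w=11) 2-4(w=12)

step 1: add edge 0-3 (w=4); MST = {0-3(w=4)}
step 2: add edge 0-2 (w=10); MST = {0-2(w=10) 0-3(w=4)}
step 3: add edge 1-6 (w=11); MST = {0-2(w=10) 0-3(w=4) 1-6(w=11)}
step 4: add edge 1-4 (w=12); MST = {0-2(w=10) 0-3(w=4) 1-4(w=12) 1-6(w=11)}
step 5: add edge 2-4 (w=12); MST = {0-2(w=10) 0-3(w=4) 1-4(w=12) 1-6(w=11) 2-4(w=12)}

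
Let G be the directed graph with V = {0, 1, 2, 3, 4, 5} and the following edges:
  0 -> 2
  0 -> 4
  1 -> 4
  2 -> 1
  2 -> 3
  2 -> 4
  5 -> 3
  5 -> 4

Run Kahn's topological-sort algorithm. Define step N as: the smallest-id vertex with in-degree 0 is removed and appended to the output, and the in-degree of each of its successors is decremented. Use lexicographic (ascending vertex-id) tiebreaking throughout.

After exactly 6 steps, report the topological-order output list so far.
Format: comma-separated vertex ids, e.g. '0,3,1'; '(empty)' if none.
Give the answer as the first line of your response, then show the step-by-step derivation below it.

0,2,1,5,3,4

step 1: output 0; order=[0]; indeg=(0,1,0,2,3,0)
step 2: output 2; order=[0,2]; indeg=(0,0,0,1,2,0)
step 3: output 1; order=[0,2,1]; indeg=(0,0,0,1,1,0)
step 4: output 5; order=[0,2,1,5]; indeg=(0,0,0,0,0,0)
step 5: output 3; order=[0,2,1,5,3]; indeg=(0,0,0,0,0,0)
step 6: output 4; order=[0,2,1,5,3,4]; indeg=(0,0,0,0,0,0)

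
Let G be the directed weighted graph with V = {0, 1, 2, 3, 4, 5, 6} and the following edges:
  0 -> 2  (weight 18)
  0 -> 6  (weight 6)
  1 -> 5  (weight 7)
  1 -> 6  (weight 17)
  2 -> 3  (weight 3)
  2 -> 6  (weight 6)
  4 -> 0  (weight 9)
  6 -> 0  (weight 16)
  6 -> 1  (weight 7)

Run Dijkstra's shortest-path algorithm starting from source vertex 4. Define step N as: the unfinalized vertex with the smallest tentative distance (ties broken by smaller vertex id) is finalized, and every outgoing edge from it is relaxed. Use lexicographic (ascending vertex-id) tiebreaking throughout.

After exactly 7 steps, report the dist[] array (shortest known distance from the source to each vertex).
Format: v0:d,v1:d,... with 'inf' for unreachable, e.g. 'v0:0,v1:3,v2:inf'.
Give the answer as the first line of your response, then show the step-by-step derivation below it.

v0:9,v1:22,v2:27,v3:30,v4:0,v5:29,v6:15

step 1: dist = v0:9,v1:inf,v2:inf,v3:inf,v4:0,v5:inf,v6:inf
step 2: dist = v0:9,v1:inf,v2:27,v3:inf,v4:0,v5:inf,v6:15
step 3: dist = v0:9,v1:22,v2:27,v3:inf,v4:0,v5:inf,v6:15
step 4: dist = v0:9,v1:22,v2:27,v3:inf,v4:0,v5:29,v6:15
step 5: dist = v0:9,v1:22,v2:27,v3:30,v4:0,v5:29,v6:15
step 6: dist = v0:9,v1:22,v2:27,v3:30,v4:0,v5:29,v6:15
step 7: dist = v0:9,v1:22,v2:27,v3:30,v4:0,v5:29,v6:15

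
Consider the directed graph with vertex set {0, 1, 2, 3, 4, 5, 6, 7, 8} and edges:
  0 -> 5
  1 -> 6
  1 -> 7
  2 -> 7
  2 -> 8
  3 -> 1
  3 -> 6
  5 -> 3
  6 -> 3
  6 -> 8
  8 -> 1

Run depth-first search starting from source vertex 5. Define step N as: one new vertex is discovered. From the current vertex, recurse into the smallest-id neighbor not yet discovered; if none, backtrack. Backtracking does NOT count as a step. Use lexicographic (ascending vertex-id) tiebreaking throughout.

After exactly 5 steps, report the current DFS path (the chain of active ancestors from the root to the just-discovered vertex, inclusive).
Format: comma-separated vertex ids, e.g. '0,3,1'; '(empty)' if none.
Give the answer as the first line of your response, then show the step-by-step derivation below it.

5,3,1,6,8

step 1: discover 5; path=5; order=5
step 2: discover 3; path=5>3; order=5,3
step 3: discover 1; path=5>3>1; order=5,3,1
step 4: discover 6; path=5>3>1>6; order=5,3,1,6
step 5: discover 8; path=5>3>1>6>8; order=5,3,1,6,8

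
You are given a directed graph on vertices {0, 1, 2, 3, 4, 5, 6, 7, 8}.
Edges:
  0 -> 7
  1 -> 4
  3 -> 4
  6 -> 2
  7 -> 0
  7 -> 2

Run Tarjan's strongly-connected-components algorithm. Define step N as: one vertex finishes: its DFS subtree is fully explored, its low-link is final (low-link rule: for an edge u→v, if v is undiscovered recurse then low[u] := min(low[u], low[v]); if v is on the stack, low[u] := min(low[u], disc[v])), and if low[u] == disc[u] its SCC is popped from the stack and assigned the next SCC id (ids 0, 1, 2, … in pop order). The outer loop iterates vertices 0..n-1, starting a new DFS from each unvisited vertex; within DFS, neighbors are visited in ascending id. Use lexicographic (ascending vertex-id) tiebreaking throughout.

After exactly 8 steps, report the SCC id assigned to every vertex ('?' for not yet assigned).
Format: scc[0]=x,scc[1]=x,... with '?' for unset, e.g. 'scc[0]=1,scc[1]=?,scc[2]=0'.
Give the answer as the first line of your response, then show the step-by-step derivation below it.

scc[0]=1,scc[1]=3,scc[2]=0,scc[3]=4,scc[4]=2,scc[5]=5,scc[6]=6,scc[7]=1,scc[8]=?

step 1: low=(low[0]=0,low[1]=?,low[2]=2,low[3]=?,low[4]=?,low[5]=?,low[6]=?,low[7]=0,low[8]=?); scc=(scc[0]=?,scc[1]=?,scc[2]=0,scc[3]=?,scc[4]=?,scc[5]=?,scc[6]=?,scc[7]=?,scc[8]=?)
step 2: low=(low[0]=0,low[1]=?,low[2]=2,low[3]=?,low[4]=?,low[5]=?,low[6]=?,low[7]=0,low[8]=?); scc=(scc[0]=?,scc[1]=?,scc[2]=0,scc[3]=?,scc[4]=?,scc[5]=?,scc[6]=?,scc[7]=?,scc[8]=?)
step 3: low=(low[0]=0,low[1]=?,low[2]=2,low[3]=?,low[4]=?,low[5]=?,low[6]=?,low[7]=0,low[8]=?); scc=(scc[0]=1,scc[1]=?,scc[2]=0,scc[3]=?,scc[4]=?,scc[5]=?,scc[6]=?,scc[7]=1,scc[8]=?)
step 4: low=(low[0]=0,low[1]=3,low[2]=2,low[3]=?,low[4]=4,low[5]=?,low[6]=?,low[7]=0,low[8]=?); scc=(scc[0]=1,scc[1]=?,scc[2]=0,scc[3]=?,scc[4]=2,scc[5]=?,scc[6]=?,scc[7]=1,scc[8]=?)
step 5: low=(low[0]=0,low[1]=3,low[2]=2,low[3]=?,low[4]=4,low[5]=?,low[6]=?,low[7]=0,low[8]=?); scc=(scc[0]=1,scc[1]=3,scc[2]=0,scc[3]=?,scc[4]=2,scc[5]=?,scc[6]=?,scc[7]=1,scc[8]=?)
step 6: low=(low[0]=0,low[1]=3,low[2]=2,low[3]=5,low[4]=4,low[5]=?,low[6]=?,low[7]=0,low[8]=?); scc=(scc[0]=1,scc[1]=3,scc[2]=0,scc[3]=4,scc[4]=2,scc[5]=?,scc[6]=?,scc[7]=1,scc[8]=?)
step 7: low=(low[0]=0,low[1]=3,low[2]=2,low[3]=5,low[4]=4,low[5]=6,low[6]=?,low[7]=0,low[8]=?); scc=(scc[0]=1,scc[1]=3,scc[2]=0,scc[3]=4,scc[4]=2,scc[5]=5,scc[6]=?,scc[7]=1,scc[8]=?)
step 8: low=(low[0]=0,low[1]=3,low[2]=2,low[3]=5,low[4]=4,low[5]=6,low[6]=7,low[7]=0,low[8]=?); scc=(scc[0]=1,scc[1]=3,scc[2]=0,scc[3]=4,scc[4]=2,scc[5]=5,scc[6]=6,scc[7]=1,scc[8]=?)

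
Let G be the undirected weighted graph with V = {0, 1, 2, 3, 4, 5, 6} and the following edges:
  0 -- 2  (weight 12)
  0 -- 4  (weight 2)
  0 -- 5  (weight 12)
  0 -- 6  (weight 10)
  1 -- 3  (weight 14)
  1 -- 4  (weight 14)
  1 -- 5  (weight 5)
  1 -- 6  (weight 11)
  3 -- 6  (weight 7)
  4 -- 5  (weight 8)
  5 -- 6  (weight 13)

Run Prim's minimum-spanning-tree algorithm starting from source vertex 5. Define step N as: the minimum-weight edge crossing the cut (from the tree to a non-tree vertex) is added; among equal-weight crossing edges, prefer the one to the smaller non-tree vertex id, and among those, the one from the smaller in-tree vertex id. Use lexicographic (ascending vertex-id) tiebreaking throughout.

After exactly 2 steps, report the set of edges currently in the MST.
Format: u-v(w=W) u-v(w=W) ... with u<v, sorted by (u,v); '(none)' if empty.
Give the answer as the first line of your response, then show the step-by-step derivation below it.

1-5(w=5) 4-5(w=8)

step 1: add edge 1-5 (w=5); MST = {1-5(w=5)}
step 2: add edge 4-5 (w=8); MST = {1-5(w=5) 4-5(w=8)}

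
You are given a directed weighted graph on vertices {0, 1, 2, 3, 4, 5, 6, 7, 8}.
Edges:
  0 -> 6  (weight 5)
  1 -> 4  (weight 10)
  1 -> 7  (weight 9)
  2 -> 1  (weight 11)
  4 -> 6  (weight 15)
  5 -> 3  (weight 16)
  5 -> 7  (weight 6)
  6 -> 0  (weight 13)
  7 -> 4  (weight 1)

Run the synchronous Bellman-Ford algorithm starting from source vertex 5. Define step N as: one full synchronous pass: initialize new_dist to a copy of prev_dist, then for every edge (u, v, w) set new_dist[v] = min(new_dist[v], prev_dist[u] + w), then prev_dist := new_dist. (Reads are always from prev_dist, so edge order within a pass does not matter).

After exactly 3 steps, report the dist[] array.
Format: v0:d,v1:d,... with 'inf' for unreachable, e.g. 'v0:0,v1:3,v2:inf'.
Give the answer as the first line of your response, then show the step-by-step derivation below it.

v0:inf,v1:inf,v2:inf,v3:16,v4:7,v5:0,v6:22,v7:6,v8:inf

step 1: dist = v0:inf,v1:inf,v2:inf,v3:16,v4:inf,v5:0,v6:inf,v7:6,v8:inf
step 2: dist = v0:inf,v1:inf,v2:inf,v3:16,v4:7,v5:0,v6:inf,v7:6,v8:inf
step 3: dist = v0:inf,v1:inf,v2:inf,v3:16,v4:7,v5:0,v6:22,v7:6,v8:inf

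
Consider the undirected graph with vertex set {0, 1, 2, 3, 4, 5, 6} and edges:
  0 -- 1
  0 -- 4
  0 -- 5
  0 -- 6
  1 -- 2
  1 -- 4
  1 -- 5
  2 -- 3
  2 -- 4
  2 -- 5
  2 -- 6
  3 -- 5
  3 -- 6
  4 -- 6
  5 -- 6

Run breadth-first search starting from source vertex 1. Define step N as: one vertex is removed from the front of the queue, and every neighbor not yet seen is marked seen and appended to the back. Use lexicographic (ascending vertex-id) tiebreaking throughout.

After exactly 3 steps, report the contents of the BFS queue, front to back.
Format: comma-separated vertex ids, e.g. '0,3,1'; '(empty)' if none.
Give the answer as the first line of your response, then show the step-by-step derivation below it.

4,5,6,3

step 1: dequeue 1; queue=[0,2,4,5]; order=1
step 2: dequeue 0; queue=[2,4,5,6]; order=1,0
step 3: dequeue 2; queue=[4,5,6,3]; order=1,0,2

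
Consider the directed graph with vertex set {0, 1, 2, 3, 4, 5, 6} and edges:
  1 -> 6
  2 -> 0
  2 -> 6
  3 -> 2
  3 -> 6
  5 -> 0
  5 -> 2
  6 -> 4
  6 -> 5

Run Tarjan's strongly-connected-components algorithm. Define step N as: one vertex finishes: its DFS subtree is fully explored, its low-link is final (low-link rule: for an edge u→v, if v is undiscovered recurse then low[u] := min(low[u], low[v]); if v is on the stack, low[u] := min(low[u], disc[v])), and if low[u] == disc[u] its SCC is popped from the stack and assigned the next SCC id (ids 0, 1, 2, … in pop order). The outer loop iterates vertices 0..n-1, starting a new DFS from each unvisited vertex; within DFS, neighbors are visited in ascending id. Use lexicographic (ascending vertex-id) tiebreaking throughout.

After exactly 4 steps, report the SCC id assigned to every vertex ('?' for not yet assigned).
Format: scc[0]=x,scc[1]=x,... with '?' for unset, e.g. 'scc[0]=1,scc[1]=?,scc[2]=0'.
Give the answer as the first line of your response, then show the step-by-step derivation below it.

scc[0]=0,scc[1]=?,scc[2]=?,scc[3]=?,scc[4]=1,scc[5]=?,scc[6]=?

step 1: low=(low[0]=0,low[1]=?,low[2]=?,low[3]=?,low[4]=?,low[5]=?,low[6]=?); scc=(scc[0]=0,scc[1]=?,scc[2]=?,scc[3]=?,scc[4]=?,scc[5]=?,scc[6]=?)
step 2: low=(low[0]=0,low[1]=1,low[2]=?,low[3]=?,low[4]=3,low[5]=?,low[6]=2); scc=(scc[0]=0,scc[1]=?,scc[2]=?,scc[3]=?,scc[4]=1,scc[5]=?,scc[6]=?)
step 3: low=(low[0]=0,low[1]=1,low[2]=2,low[3]=?,low[4]=3,low[5]=4,low[6]=2); scc=(scc[0]=0,scc[1]=?,scc[2]=?,scc[3]=?,scc[4]=1,scc[5]=?,scc[6]=?)
step 4: low=(low[0]=0,low[1]=1,low[2]=2,low[3]=?,low[4]=3,low[5]=2,low[6]=2); scc=(scc[0]=0,scc[1]=?,scc[2]=?,scc[3]=?,scc[4]=1,scc[5]=?,scc[6]=?)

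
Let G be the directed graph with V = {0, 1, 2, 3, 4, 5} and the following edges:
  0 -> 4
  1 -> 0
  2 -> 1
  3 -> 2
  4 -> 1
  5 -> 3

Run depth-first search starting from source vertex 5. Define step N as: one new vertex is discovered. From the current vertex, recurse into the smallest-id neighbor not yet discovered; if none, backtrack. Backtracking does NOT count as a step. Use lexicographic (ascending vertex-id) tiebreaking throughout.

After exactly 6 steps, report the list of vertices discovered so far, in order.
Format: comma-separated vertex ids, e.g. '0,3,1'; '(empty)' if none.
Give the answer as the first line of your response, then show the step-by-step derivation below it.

5,3,2,1,0,4

step 1: discover 5; path=5; order=5
step 2: discover 3; path=5>3; order=5,3
step 3: discover 2; path=5>3>2; order=5,3,2
step 4: discover 1; path=5>3>2>1; order=5,3,2,1
step 5: discover 0; path=5>3>2>1>0; order=5,3,2,1,0
step 6: discover 4; path=5>3>2>1>0>4; order=5,3,2,1,0,4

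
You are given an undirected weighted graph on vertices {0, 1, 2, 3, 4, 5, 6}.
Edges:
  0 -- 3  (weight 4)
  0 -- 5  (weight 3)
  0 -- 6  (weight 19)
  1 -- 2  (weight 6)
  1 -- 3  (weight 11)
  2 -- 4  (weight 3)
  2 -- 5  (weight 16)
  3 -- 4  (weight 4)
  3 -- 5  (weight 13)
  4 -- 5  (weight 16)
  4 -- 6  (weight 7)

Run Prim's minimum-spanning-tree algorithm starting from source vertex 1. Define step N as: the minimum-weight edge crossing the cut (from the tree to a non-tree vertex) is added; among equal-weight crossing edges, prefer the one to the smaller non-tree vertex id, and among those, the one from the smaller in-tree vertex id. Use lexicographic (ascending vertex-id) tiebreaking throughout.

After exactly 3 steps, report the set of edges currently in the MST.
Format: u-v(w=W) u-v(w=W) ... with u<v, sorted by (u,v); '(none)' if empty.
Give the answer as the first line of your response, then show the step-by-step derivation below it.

1-2(w=6) 2-4(w=3) 3-4(w=4)

step 1: add edge 1-2 (w=6); MST = {1-2(w=6)}
step 2: add edge 2-4 (w=3); MST = {1-2(w=6) 2-4(w=3)}
step 3: add edge 3-4 (w=4); MST = {1-2(w=6) 2-4(w=3) 3-4(w=4)}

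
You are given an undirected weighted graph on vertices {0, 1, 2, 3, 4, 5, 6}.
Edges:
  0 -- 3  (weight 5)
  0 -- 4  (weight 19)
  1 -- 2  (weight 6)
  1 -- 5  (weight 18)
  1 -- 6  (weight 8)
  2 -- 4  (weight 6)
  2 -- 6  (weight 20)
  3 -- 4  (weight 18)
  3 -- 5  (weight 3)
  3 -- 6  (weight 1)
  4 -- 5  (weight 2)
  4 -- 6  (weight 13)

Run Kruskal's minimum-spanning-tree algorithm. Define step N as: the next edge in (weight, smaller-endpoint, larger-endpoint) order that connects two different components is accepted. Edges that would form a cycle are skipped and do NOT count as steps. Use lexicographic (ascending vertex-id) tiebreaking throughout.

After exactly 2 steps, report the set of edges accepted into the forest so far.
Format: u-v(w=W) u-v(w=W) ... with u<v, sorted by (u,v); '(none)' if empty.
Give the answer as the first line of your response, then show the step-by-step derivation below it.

3-6(w=1) 4-5(w=2)

step 1: add edge 3-6 (w=1); MST = {3-6(w=1)}
step 2: add edge 4-5 (w=2); MST = {3-6(w=1) 4-5(w=2)}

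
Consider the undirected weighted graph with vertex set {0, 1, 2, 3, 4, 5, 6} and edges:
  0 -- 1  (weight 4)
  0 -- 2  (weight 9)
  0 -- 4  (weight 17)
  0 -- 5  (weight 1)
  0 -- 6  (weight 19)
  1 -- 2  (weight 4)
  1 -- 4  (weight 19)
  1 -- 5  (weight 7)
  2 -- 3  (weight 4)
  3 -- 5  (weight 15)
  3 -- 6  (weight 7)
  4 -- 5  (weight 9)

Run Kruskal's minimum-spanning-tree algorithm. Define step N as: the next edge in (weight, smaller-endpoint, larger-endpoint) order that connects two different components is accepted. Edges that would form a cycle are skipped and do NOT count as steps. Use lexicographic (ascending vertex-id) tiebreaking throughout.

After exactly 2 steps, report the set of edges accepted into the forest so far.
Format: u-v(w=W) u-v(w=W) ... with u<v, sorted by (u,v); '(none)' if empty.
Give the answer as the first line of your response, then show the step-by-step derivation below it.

0-1(w=4) 0-5(w=1)

step 1: add edge 0-5 (w=1); MST = {0-5(w=1)}
step 2: add edge 0-1 (w=4); MST = {0-1(w=4) 0-5(w=1)}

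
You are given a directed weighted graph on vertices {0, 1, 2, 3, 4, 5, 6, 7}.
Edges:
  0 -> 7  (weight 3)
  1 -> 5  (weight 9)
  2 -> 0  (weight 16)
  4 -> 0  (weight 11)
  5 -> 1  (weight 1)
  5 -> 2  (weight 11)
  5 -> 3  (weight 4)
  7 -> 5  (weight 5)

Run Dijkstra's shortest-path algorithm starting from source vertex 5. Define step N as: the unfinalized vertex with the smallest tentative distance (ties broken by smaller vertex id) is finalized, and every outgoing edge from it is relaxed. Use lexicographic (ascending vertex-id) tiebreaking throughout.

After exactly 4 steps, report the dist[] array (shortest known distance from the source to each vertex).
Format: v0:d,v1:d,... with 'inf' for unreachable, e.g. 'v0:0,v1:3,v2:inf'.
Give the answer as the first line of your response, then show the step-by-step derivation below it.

v0:27,v1:1,v2:11,v3:4,v4:inf,v5:0,v6:inf,v7:inf

step 1: dist = v0:inf,v1:1,v2:11,v3:4,v4:inf,v5:0,v6:inf,v7:inf
step 2: dist = v0:inf,v1:1,v2:11,v3:4,v4:inf,v5:0,v6:inf,v7:inf
step 3: dist = v0:inf,v1:1,v2:11,v3:4,v4:inf,v5:0,v6:inf,v7:inf
step 4: dist = v0:27,v1:1,v2:11,v3:4,v4:inf,v5:0,v6:inf,v7:inf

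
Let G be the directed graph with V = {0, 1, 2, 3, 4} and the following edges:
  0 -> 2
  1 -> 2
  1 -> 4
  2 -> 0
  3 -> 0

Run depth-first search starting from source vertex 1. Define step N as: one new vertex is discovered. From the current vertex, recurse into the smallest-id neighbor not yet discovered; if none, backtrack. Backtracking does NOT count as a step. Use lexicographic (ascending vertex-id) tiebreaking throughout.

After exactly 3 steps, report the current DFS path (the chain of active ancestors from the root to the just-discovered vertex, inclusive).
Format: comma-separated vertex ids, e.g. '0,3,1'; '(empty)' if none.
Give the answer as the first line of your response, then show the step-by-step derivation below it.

1,2,0

step 1: discover 1; path=1; order=1
step 2: discover 2; path=1>2; order=1,2
step 3: discover 0; path=1>2>0; order=1,2,0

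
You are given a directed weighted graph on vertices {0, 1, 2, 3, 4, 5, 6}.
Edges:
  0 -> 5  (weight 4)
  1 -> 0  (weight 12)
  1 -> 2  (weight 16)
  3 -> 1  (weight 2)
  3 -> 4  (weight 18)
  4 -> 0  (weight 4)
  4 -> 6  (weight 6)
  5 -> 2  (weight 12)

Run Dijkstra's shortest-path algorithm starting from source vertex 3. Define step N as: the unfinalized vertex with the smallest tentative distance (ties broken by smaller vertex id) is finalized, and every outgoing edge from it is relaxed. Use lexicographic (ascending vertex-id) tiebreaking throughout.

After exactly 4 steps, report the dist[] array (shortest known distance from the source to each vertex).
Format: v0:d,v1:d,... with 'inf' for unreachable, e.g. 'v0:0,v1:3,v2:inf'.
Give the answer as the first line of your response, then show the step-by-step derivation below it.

v0:14,v1:2,v2:18,v3:0,v4:18,v5:18,v6:inf

step 1: dist = v0:inf,v1:2,v2:inf,v3:0,v4:18,v5:inf,v6:inf
step 2: dist = v0:14,v1:2,v2:18,v3:0,v4:18,v5:inf,v6:inf
step 3: dist = v0:14,v1:2,v2:18,v3:0,v4:18,v5:18,v6:inf
step 4: dist = v0:14,v1:2,v2:18,v3:0,v4:18,v5:18,v6:inf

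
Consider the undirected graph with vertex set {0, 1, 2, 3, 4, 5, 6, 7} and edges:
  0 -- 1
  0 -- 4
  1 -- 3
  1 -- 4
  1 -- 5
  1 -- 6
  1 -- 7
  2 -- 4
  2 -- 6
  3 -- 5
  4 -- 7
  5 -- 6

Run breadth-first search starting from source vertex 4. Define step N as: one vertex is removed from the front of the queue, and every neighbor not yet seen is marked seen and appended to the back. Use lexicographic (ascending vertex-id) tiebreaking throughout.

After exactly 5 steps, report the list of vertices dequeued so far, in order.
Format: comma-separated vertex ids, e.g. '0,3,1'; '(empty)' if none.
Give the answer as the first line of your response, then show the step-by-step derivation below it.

4,0,1,2,7

step 1: dequeue 4; queue=[0,1,2,7]; order=4
step 2: dequeue 0; queue=[1,2,7]; order=4,0
step 3: dequeue 1; queue=[2,7,3,5,6]; order=4,0,1
step 4: dequeue 2; queue=[7,3,5,6]; order=4,0,1,2
step 5: dequeue 7; queue=[3,5,6]; order=4,0,1,2,7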